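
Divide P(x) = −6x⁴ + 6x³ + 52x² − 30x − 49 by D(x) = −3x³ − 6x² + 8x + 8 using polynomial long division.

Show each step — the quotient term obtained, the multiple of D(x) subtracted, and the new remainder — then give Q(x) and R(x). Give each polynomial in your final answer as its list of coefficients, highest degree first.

Step 1: lead(−6x⁴ + 6x³ + 52x² − 30x − 49) ÷ lead(D) = −6x⁴ ÷ −3x³ = 2x. Subtract (2x)·D = −6x⁴ − 12x³ + 16x² + 16x. Remainder: 18x³ + 36x² − 46x − 49.
Step 2: lead(18x³ + 36x² − 46x − 49) ÷ lead(D) = 18x³ ÷ −3x³ = −6. Subtract (−6)·D = 18x³ + 36x² − 48x − 48. Remainder: 2x − 1.

Q = [2, -6]; R = [2, -1]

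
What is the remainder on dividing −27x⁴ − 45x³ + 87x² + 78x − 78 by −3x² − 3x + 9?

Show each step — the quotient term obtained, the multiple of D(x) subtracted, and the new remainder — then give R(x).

Step 1: lead(−27x⁴ − 45x³ + 87x² + 78x − 78) ÷ lead(D) = −27x⁴ ÷ −3x² = 9x². Subtract (9x²)·D = −27x⁴ − 27x³ + 81x². Remainder: −18x³ + 6x² + 78x − 78.
Step 2: lead(−18x³ + 6x² + 78x − 78) ÷ lead(D) = −18x³ ÷ −3x² = 6x. Subtract (6x)·D = −18x³ − 18x² + 54x. Remainder: 24x² + 24x − 78.
Step 3: lead(24x² + 24x − 78) ÷ lead(D) = 24x² ÷ −3x² = −8. Subtract (−8)·D = 24x² + 24x − 72. Remainder: −6.

R(x) = −6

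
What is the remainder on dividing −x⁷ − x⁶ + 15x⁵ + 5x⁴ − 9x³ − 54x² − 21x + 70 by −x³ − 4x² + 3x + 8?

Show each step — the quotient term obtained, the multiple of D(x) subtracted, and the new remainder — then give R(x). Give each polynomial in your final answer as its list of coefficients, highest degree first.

R = [-2]

Step 1: lead(−x⁷ − x⁶ + 15x⁵ + 5x⁴ − 9x³ − 54x² − 21x + 70) ÷ lead(D) = −x⁷ ÷ −x³ = x⁴. Subtract (x⁴)·D = −x⁷ − 4x⁶ + 3x⁵ + 8x⁴. Remainder: 3x⁶ + 12x⁵ − 3x⁴ − 9x³ − 54x² − 21x + 70.
Step 2: lead(3x⁶ + 12x⁵ − 3x⁴ − 9x³ − 54x² − 21x + 70) ÷ lead(D) = 3x⁶ ÷ −x³ = −3x³. Subtract (−3x³)·D = 3x⁶ + 12x⁵ − 9x⁴ − 24x³. Remainder: 6x⁴ + 15x³ − 54x² − 21x + 70.
Step 3: lead(6x⁴ + 15x³ − 54x² − 21x + 70) ÷ lead(D) = 6x⁴ ÷ −x³ = −6x. Subtract (−6x)·D = 6x⁴ + 24x³ − 18x² − 48x. Remainder: −9x³ − 36x² + 27x + 70.
Step 4: lead(−9x³ − 36x² + 27x + 70) ÷ lead(D) = −9x³ ÷ −x³ = 9. Subtract (9)·D = −9x³ − 36x² + 27x + 72. Remainder: −2.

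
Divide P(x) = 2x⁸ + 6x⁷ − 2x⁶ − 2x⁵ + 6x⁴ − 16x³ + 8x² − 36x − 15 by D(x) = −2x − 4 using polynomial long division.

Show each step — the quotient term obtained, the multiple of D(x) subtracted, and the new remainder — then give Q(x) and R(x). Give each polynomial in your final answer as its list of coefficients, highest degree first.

Q = [-1, -1, 3, -5, 7, -6, 8, 2]; R = [-7]

Step 1: lead(2x⁸ + 6x⁷ − 2x⁶ − 2x⁵ + 6x⁴ − 16x³ + 8x² − 36x − 15) ÷ lead(D) = 2x⁸ ÷ −2x = −x⁷. Subtract (−x⁷)·D = 2x⁸ + 4x⁷. Remainder: 2x⁷ − 2x⁶ − 2x⁵ + 6x⁴ − 16x³ + 8x² − 36x − 15.
Step 2: lead(2x⁷ − 2x⁶ − 2x⁵ + 6x⁴ − 16x³ + 8x² − 36x − 15) ÷ lead(D) = 2x⁷ ÷ −2x = −x⁶. Subtract (−x⁶)·D = 2x⁷ + 4x⁶. Remainder: −6x⁶ − 2x⁵ + 6x⁴ − 16x³ + 8x² − 36x − 15.
Step 3: lead(−6x⁶ − 2x⁵ + 6x⁴ − 16x³ + 8x² − 36x − 15) ÷ lead(D) = −6x⁶ ÷ −2x = 3x⁵. Subtract (3x⁵)·D = −6x⁶ − 12x⁵. Remainder: 10x⁵ + 6x⁴ − 16x³ + 8x² − 36x − 15.
Step 4: lead(10x⁵ + 6x⁴ − 16x³ + 8x² − 36x − 15) ÷ lead(D) = 10x⁵ ÷ −2x = −5x⁴. Subtract (−5x⁴)·D = 10x⁵ + 20x⁴. Remainder: −14x⁴ − 16x³ + 8x² − 36x − 15.
Step 5: lead(−14x⁴ − 16x³ + 8x² − 36x − 15) ÷ lead(D) = −14x⁴ ÷ −2x = 7x³. Subtract (7x³)·D = −14x⁴ − 28x³. Remainder: 12x³ + 8x² − 36x − 15.
Step 6: lead(12x³ + 8x² − 36x − 15) ÷ lead(D) = 12x³ ÷ −2x = −6x². Subtract (−6x²)·D = 12x³ + 24x². Remainder: −16x² − 36x − 15.
Step 7: lead(−16x² − 36x − 15) ÷ lead(D) = −16x² ÷ −2x = 8x. Subtract (8x)·D = −16x² − 32x. Remainder: −4x − 15.
Step 8: lead(−4x − 15) ÷ lead(D) = −4x ÷ −2x = 2. Subtract (2)·D = −4x − 8. Remainder: −7.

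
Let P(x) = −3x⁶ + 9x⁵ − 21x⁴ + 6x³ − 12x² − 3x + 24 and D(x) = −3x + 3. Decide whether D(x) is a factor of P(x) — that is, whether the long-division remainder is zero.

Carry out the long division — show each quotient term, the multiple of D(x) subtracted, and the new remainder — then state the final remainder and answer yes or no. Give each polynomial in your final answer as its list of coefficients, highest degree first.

Step 1: lead(−3x⁶ + 9x⁵ − 21x⁴ + 6x³ − 12x² − 3x + 24) ÷ lead(D) = −3x⁶ ÷ −3x = x⁵. Subtract (x⁵)·D = −3x⁶ + 3x⁵. Remainder: 6x⁵ − 21x⁴ + 6x³ − 12x² − 3x + 24.
Step 2: lead(6x⁵ − 21x⁴ + 6x³ − 12x² − 3x + 24) ÷ lead(D) = 6x⁵ ÷ −3x = −2x⁴. Subtract (−2x⁴)·D = 6x⁵ − 6x⁴. Remainder: −15x⁴ + 6x³ − 12x² − 3x + 24.
Step 3: lead(−15x⁴ + 6x³ − 12x² − 3x + 24) ÷ lead(D) = −15x⁴ ÷ −3x = 5x³. Subtract (5x³)·D = −15x⁴ + 15x³. Remainder: −9x³ − 12x² − 3x + 24.
Step 4: lead(−9x³ − 12x² − 3x + 24) ÷ lead(D) = −9x³ ÷ −3x = 3x². Subtract (3x²)·D = −9x³ + 9x². Remainder: −21x² − 3x + 24.
Step 5: lead(−21x² − 3x + 24) ÷ lead(D) = −21x² ÷ −3x = 7x. Subtract (7x)·D = −21x² + 21x. Remainder: −24x + 24.
Step 6: lead(−24x + 24) ÷ lead(D) = −24x ÷ −3x = 8. Subtract (8)·D = −24x + 24. Remainder: 0.

R = [0], so D(x) is a factor of P(x). yes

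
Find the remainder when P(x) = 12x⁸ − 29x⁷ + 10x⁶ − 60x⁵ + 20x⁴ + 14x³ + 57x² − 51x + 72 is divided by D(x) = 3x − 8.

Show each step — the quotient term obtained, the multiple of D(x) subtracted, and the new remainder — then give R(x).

Step 1: lead(12x⁸ − 29x⁷ + 10x⁶ − 60x⁵ + 20x⁴ + 14x³ + 57x² − 51x + 72) ÷ lead(D) = 12x⁸ ÷ 3x = 4x⁷. Subtract (4x⁷)·D = 12x⁸ − 32x⁷. Remainder: 3x⁷ + 10x⁶ − 60x⁵ + 20x⁴ + 14x³ + 57x² − 51x + 72.
Step 2: lead(3x⁷ + 10x⁶ − 60x⁵ + 20x⁴ + 14x³ + 57x² − 51x + 72) ÷ lead(D) = 3x⁷ ÷ 3x = x⁶. Subtract (x⁶)·D = 3x⁷ − 8x⁶. Remainder: 18x⁶ − 60x⁵ + 20x⁴ + 14x³ + 57x² − 51x + 72.
Step 3: lead(18x⁶ − 60x⁵ + 20x⁴ + 14x³ + 57x² − 51x + 72) ÷ lead(D) = 18x⁶ ÷ 3x = 6x⁵. Subtract (6x⁵)·D = 18x⁶ − 48x⁵. Remainder: −12x⁵ + 20x⁴ + 14x³ + 57x² − 51x + 72.
Step 4: lead(−12x⁵ + 20x⁴ + 14x³ + 57x² − 51x + 72) ÷ lead(D) = −12x⁵ ÷ 3x = −4x⁴. Subtract (−4x⁴)·D = −12x⁵ + 32x⁴. Remainder: −12x⁴ + 14x³ + 57x² − 51x + 72.
Step 5: lead(−12x⁴ + 14x³ + 57x² − 51x + 72) ÷ lead(D) = −12x⁴ ÷ 3x = −4x³. Subtract (−4x³)·D = −12x⁴ + 32x³. Remainder: −18x³ + 57x² − 51x + 72.
Step 6: lead(−18x³ + 57x² − 51x + 72) ÷ lead(D) = −18x³ ÷ 3x = −6x². Subtract (−6x²)·D = −18x³ + 48x². Remainder: 9x² − 51x + 72.
Step 7: lead(9x² − 51x + 72) ÷ lead(D) = 9x² ÷ 3x = 3x. Subtract (3x)·D = 9x² − 24x. Remainder: −27x + 72.
Step 8: lead(−27x + 72) ÷ lead(D) = −27x ÷ 3x = −9. Subtract (−9)·D = −27x + 72. Remainder: 0.

R(x) = 0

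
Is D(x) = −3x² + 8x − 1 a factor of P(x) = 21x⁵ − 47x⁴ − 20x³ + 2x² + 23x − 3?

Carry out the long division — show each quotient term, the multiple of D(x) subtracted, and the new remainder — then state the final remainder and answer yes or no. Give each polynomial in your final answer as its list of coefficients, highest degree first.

R = [0], so D(x) is a factor of P(x). yes

Step 1: lead(21x⁵ − 47x⁴ − 20x³ + 2x² + 23x − 3) ÷ lead(D) = 21x⁵ ÷ −3x² = −7x³. Subtract (−7x³)·D = 21x⁵ − 56x⁴ + 7x³. Remainder: 9x⁴ − 27x³ + 2x² + 23x − 3.
Step 2: lead(9x⁴ − 27x³ + 2x² + 23x − 3) ÷ lead(D) = 9x⁴ ÷ −3x² = −3x². Subtract (−3x²)·D = 9x⁴ − 24x³ + 3x². Remainder: −3x³ − x² + 23x − 3.
Step 3: lead(−3x³ − x² + 23x − 3) ÷ lead(D) = −3x³ ÷ −3x² = x. Subtract (x)·D = −3x³ + 8x² − x. Remainder: −9x² + 24x − 3.
Step 4: lead(−9x² + 24x − 3) ÷ lead(D) = −9x² ÷ −3x² = 3. Subtract (3)·D = −9x² + 24x − 3. Remainder: 0.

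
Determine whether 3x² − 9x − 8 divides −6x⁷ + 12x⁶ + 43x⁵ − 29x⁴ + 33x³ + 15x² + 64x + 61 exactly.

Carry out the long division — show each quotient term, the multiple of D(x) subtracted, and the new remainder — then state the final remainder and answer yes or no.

R(x) = −3, so D(x) is not a factor of P(x). no

Step 1: lead(−6x⁷ + 12x⁶ + 43x⁵ − 29x⁴ + 33x³ + 15x² + 64x + 61) ÷ lead(D) = −6x⁷ ÷ 3x² = −2x⁵. Subtract (−2x⁵)·D = −6x⁷ + 18x⁶ + 16x⁵. Remainder: −6x⁶ + 27x⁵ − 29x⁴ + 33x³ + 15x² + 64x + 61.
Step 2: lead(−6x⁶ + 27x⁵ − 29x⁴ + 33x³ + 15x² + 64x + 61) ÷ lead(D) = −6x⁶ ÷ 3x² = −2x⁴. Subtract (−2x⁴)·D = −6x⁶ + 18x⁵ + 16x⁴. Remainder: 9x⁵ − 45x⁴ + 33x³ + 15x² + 64x + 61.
Step 3: lead(9x⁵ − 45x⁴ + 33x³ + 15x² + 64x + 61) ÷ lead(D) = 9x⁵ ÷ 3x² = 3x³. Subtract (3x³)·D = 9x⁵ − 27x⁴ − 24x³. Remainder: −18x⁴ + 57x³ + 15x² + 64x + 61.
Step 4: lead(−18x⁴ + 57x³ + 15x² + 64x + 61) ÷ lead(D) = −18x⁴ ÷ 3x² = −6x². Subtract (−6x²)·D = −18x⁴ + 54x³ + 48x². Remainder: 3x³ − 33x² + 64x + 61.
Step 5: lead(3x³ − 33x² + 64x + 61) ÷ lead(D) = 3x³ ÷ 3x² = x. Subtract (x)·D = 3x³ − 9x² − 8x. Remainder: −24x² + 72x + 61.
Step 6: lead(−24x² + 72x + 61) ÷ lead(D) = −24x² ÷ 3x² = −8. Subtract (−8)·D = −24x² + 72x + 64. Remainder: −3.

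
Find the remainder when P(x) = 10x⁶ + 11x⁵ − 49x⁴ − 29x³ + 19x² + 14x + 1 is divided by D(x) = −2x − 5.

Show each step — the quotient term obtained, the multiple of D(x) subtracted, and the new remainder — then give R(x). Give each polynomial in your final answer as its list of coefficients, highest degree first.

Step 1: lead(10x⁶ + 11x⁵ − 49x⁴ − 29x³ + 19x² + 14x + 1) ÷ lead(D) = 10x⁶ ÷ −2x = −5x⁵. Subtract (−5x⁵)·D = 10x⁶ + 25x⁵. Remainder: −14x⁵ − 49x⁴ − 29x³ + 19x² + 14x + 1.
Step 2: lead(−14x⁵ − 49x⁴ − 29x³ + 19x² + 14x + 1) ÷ lead(D) = −14x⁵ ÷ −2x = 7x⁴. Subtract (7x⁴)·D = −14x⁵ − 35x⁴. Remainder: −14x⁴ − 29x³ + 19x² + 14x + 1.
Step 3: lead(−14x⁴ − 29x³ + 19x² + 14x + 1) ÷ lead(D) = −14x⁴ ÷ −2x = 7x³. Subtract (7x³)·D = −14x⁴ − 35x³. Remainder: 6x³ + 19x² + 14x + 1.
Step 4: lead(6x³ + 19x² + 14x + 1) ÷ lead(D) = 6x³ ÷ −2x = −3x². Subtract (−3x²)·D = 6x³ + 15x². Remainder: 4x² + 14x + 1.
Step 5: lead(4x² + 14x + 1) ÷ lead(D) = 4x² ÷ −2x = −2x. Subtract (−2x)·D = 4x² + 10x. Remainder: 4x + 1.
Step 6: lead(4x + 1) ÷ lead(D) = 4x ÷ −2x = −2. Subtract (−2)·D = 4x + 10. Remainder: −9.

R = [-9]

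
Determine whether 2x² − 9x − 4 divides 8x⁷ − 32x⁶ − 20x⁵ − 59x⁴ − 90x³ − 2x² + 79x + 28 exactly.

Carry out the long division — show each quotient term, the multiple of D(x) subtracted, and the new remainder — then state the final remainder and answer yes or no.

R(x) = 0, so D(x) is a factor of P(x). yes

Step 1: lead(8x⁷ − 32x⁶ − 20x⁵ − 59x⁴ − 90x³ − 2x² + 79x + 28) ÷ lead(D) = 8x⁷ ÷ 2x² = 4x⁵. Subtract (4x⁵)·D = 8x⁷ − 36x⁶ − 16x⁵. Remainder: 4x⁶ − 4x⁵ − 59x⁴ − 90x³ − 2x² + 79x + 28.
Step 2: lead(4x⁶ − 4x⁵ − 59x⁴ − 90x³ − 2x² + 79x + 28) ÷ lead(D) = 4x⁶ ÷ 2x² = 2x⁴. Subtract (2x⁴)·D = 4x⁶ − 18x⁵ − 8x⁴. Remainder: 14x⁵ − 51x⁴ − 90x³ − 2x² + 79x + 28.
Step 3: lead(14x⁵ − 51x⁴ − 90x³ − 2x² + 79x + 28) ÷ lead(D) = 14x⁵ ÷ 2x² = 7x³. Subtract (7x³)·D = 14x⁵ − 63x⁴ − 28x³. Remainder: 12x⁴ − 62x³ − 2x² + 79x + 28.
Step 4: lead(12x⁴ − 62x³ − 2x² + 79x + 28) ÷ lead(D) = 12x⁴ ÷ 2x² = 6x². Subtract (6x²)·D = 12x⁴ − 54x³ − 24x². Remainder: −8x³ + 22x² + 79x + 28.
Step 5: lead(−8x³ + 22x² + 79x + 28) ÷ lead(D) = −8x³ ÷ 2x² = −4x. Subtract (−4x)·D = −8x³ + 36x² + 16x. Remainder: −14x² + 63x + 28.
Step 6: lead(−14x² + 63x + 28) ÷ lead(D) = −14x² ÷ 2x² = −7. Subtract (−7)·D = −14x² + 63x + 28. Remainder: 0.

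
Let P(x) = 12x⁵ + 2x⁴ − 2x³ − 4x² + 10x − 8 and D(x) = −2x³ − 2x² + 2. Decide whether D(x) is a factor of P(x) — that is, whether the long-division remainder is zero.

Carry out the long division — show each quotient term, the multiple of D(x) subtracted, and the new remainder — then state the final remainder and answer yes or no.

Step 1: lead(12x⁵ + 2x⁴ − 2x³ − 4x² + 10x − 8) ÷ lead(D) = 12x⁵ ÷ −2x³ = −6x². Subtract (−6x²)·D = 12x⁵ + 12x⁴ − 12x². Remainder: −10x⁴ − 2x³ + 8x² + 10x − 8.
Step 2: lead(−10x⁴ − 2x³ + 8x² + 10x − 8) ÷ lead(D) = −10x⁴ ÷ −2x³ = 5x. Subtract (5x)·D = −10x⁴ − 10x³ + 10x. Remainder: 8x³ + 8x² − 8.
Step 3: lead(8x³ + 8x² − 8) ÷ lead(D) = 8x³ ÷ −2x³ = −4. Subtract (−4)·D = 8x³ + 8x² − 8. Remainder: 0.

R(x) = 0, so D(x) is a factor of P(x). yes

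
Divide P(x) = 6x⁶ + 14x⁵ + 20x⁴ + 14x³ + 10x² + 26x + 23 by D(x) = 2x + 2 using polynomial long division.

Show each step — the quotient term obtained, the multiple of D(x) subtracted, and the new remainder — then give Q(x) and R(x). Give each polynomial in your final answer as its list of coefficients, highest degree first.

Q = [3, 4, 6, 1, 4, 9]; R = [5]

Step 1: lead(6x⁶ + 14x⁵ + 20x⁴ + 14x³ + 10x² + 26x + 23) ÷ lead(D) = 6x⁶ ÷ 2x = 3x⁵. Subtract (3x⁵)·D = 6x⁶ + 6x⁵. Remainder: 8x⁵ + 20x⁴ + 14x³ + 10x² + 26x + 23.
Step 2: lead(8x⁵ + 20x⁴ + 14x³ + 10x² + 26x + 23) ÷ lead(D) = 8x⁵ ÷ 2x = 4x⁴. Subtract (4x⁴)·D = 8x⁵ + 8x⁴. Remainder: 12x⁴ + 14x³ + 10x² + 26x + 23.
Step 3: lead(12x⁴ + 14x³ + 10x² + 26x + 23) ÷ lead(D) = 12x⁴ ÷ 2x = 6x³. Subtract (6x³)·D = 12x⁴ + 12x³. Remainder: 2x³ + 10x² + 26x + 23.
Step 4: lead(2x³ + 10x² + 26x + 23) ÷ lead(D) = 2x³ ÷ 2x = x². Subtract (x²)·D = 2x³ + 2x². Remainder: 8x² + 26x + 23.
Step 5: lead(8x² + 26x + 23) ÷ lead(D) = 8x² ÷ 2x = 4x. Subtract (4x)·D = 8x² + 8x. Remainder: 18x + 23.
Step 6: lead(18x + 23) ÷ lead(D) = 18x ÷ 2x = 9. Subtract (9)·D = 18x + 18. Remainder: 5.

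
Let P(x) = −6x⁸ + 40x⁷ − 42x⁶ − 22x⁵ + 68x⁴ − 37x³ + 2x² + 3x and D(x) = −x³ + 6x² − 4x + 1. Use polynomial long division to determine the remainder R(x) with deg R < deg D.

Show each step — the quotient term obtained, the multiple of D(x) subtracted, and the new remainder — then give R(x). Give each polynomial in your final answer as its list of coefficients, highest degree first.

Step 1: lead(−6x⁸ + 40x⁷ − 42x⁶ − 22x⁵ + 68x⁴ − 37x³ + 2x² + 3x) ÷ lead(D) = −6x⁸ ÷ −x³ = 6x⁵. Subtract (6x⁵)·D = −6x⁸ + 36x⁷ − 24x⁶ + 6x⁵. Remainder: 4x⁷ − 18x⁶ − 28x⁵ + 68x⁴ − 37x³ + 2x² + 3x.
Step 2: lead(4x⁷ − 18x⁶ − 28x⁵ + 68x⁴ − 37x³ + 2x² + 3x) ÷ lead(D) = 4x⁷ ÷ −x³ = −4x⁴. Subtract (−4x⁴)·D = 4x⁷ − 24x⁶ + 16x⁵ − 4x⁴. Remainder: 6x⁶ − 44x⁵ + 72x⁴ − 37x³ + 2x² + 3x.
Step 3: lead(6x⁶ − 44x⁵ + 72x⁴ − 37x³ + 2x² + 3x) ÷ lead(D) = 6x⁶ ÷ −x³ = −6x³. Subtract (−6x³)·D = 6x⁶ − 36x⁵ + 24x⁴ − 6x³. Remainder: −8x⁵ + 48x⁴ − 31x³ + 2x² + 3x.
Step 4: lead(−8x⁵ + 48x⁴ − 31x³ + 2x² + 3x) ÷ lead(D) = −8x⁵ ÷ −x³ = 8x². Subtract (8x²)·D = −8x⁵ + 48x⁴ − 32x³ + 8x². Remainder: x³ − 6x² + 3x.
Step 5: lead(x³ − 6x² + 3x) ÷ lead(D) = x³ ÷ −x³ = −1. Subtract (−1)·D = x³ − 6x² + 4x − 1. Remainder: −x + 1.

R = [-1, 1]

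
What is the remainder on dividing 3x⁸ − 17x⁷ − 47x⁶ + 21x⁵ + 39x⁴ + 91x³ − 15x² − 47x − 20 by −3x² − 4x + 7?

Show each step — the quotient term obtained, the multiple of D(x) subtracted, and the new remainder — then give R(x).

R(x) = 8

Step 1: lead(3x⁸ − 17x⁷ − 47x⁶ + 21x⁵ + 39x⁴ + 91x³ − 15x² − 47x − 20) ÷ lead(D) = 3x⁸ ÷ −3x² = −x⁶. Subtract (−x⁶)·D = 3x⁸ + 4x⁷ − 7x⁶. Remainder: −21x⁷ − 40x⁶ + 21x⁵ + 39x⁴ + 91x³ − 15x² − 47x − 20.
Step 2: lead(−21x⁷ − 40x⁶ + 21x⁵ + 39x⁴ + 91x³ − 15x² − 47x − 20) ÷ lead(D) = −21x⁷ ÷ −3x² = 7x⁵. Subtract (7x⁵)·D = −21x⁷ − 28x⁶ + 49x⁵. Remainder: −12x⁶ − 28x⁵ + 39x⁴ + 91x³ − 15x² − 47x − 20.
Step 3: lead(−12x⁶ − 28x⁵ + 39x⁴ + 91x³ − 15x² − 47x − 20) ÷ lead(D) = −12x⁶ ÷ −3x² = 4x⁴. Subtract (4x⁴)·D = −12x⁶ − 16x⁵ + 28x⁴. Remainder: −12x⁵ + 11x⁴ + 91x³ − 15x² − 47x − 20.
Step 4: lead(−12x⁵ + 11x⁴ + 91x³ − 15x² − 47x − 20) ÷ lead(D) = −12x⁵ ÷ −3x² = 4x³. Subtract (4x³)·D = −12x⁵ − 16x⁴ + 28x³. Remainder: 27x⁴ + 63x³ − 15x² − 47x − 20.
Step 5: lead(27x⁴ + 63x³ − 15x² − 47x − 20) ÷ lead(D) = 27x⁴ ÷ −3x² = −9x². Subtract (−9x²)·D = 27x⁴ + 36x³ − 63x². Remainder: 27x³ + 48x² − 47x − 20.
Step 6: lead(27x³ + 48x² − 47x − 20) ÷ lead(D) = 27x³ ÷ −3x² = −9x. Subtract (−9x)·D = 27x³ + 36x² − 63x. Remainder: 12x² + 16x − 20.
Step 7: lead(12x² + 16x − 20) ÷ lead(D) = 12x² ÷ −3x² = −4. Subtract (−4)·D = 12x² + 16x − 28. Remainder: 8.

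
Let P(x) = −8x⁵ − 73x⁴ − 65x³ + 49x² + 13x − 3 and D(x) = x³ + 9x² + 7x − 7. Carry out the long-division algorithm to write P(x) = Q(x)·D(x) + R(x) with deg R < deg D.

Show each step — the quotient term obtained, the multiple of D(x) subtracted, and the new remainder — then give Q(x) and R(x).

Q(x) = −8x² − x; R(x) = 6x − 3

Step 1: lead(−8x⁵ − 73x⁴ − 65x³ + 49x² + 13x − 3) ÷ lead(D) = −8x⁵ ÷ x³ = −8x². Subtract (−8x²)·D = −8x⁵ − 72x⁴ − 56x³ + 56x². Remainder: −x⁴ − 9x³ − 7x² + 13x − 3.
Step 2: lead(−x⁴ − 9x³ − 7x² + 13x − 3) ÷ lead(D) = −x⁴ ÷ x³ = −x. Subtract (−x)·D = −x⁴ − 9x³ − 7x² + 7x. Remainder: 6x − 3.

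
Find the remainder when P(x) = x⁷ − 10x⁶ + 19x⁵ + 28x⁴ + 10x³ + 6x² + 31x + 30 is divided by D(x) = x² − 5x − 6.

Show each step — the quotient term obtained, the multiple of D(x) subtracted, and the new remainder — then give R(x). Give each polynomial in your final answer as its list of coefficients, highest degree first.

R = [1, -6]

Step 1: lead(x⁷ − 10x⁶ + 19x⁵ + 28x⁴ + 10x³ + 6x² + 31x + 30) ÷ lead(D) = x⁷ ÷ x² = x⁵. Subtract (x⁵)·D = x⁷ − 5x⁶ − 6x⁵. Remainder: −5x⁶ + 25x⁵ + 28x⁴ + 10x³ + 6x² + 31x + 30.
Step 2: lead(−5x⁶ + 25x⁵ + 28x⁴ + 10x³ + 6x² + 31x + 30) ÷ lead(D) = −5x⁶ ÷ x² = −5x⁴. Subtract (−5x⁴)·D = −5x⁶ + 25x⁵ + 30x⁴. Remainder: −2x⁴ + 10x³ + 6x² + 31x + 30.
Step 3: lead(−2x⁴ + 10x³ + 6x² + 31x + 30) ÷ lead(D) = −2x⁴ ÷ x² = −2x². Subtract (−2x²)·D = −2x⁴ + 10x³ + 12x². Remainder: −6x² + 31x + 30.
Step 4: lead(−6x² + 31x + 30) ÷ lead(D) = −6x² ÷ x² = −6. Subtract (−6)·D = −6x² + 30x + 36. Remainder: x − 6.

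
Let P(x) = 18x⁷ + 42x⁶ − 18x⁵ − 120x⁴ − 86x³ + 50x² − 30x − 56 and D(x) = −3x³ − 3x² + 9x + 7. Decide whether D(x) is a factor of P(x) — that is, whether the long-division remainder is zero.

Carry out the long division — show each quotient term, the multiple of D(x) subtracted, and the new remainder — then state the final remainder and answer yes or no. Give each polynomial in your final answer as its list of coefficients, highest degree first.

Step 1: lead(18x⁷ + 42x⁶ − 18x⁵ − 120x⁴ − 86x³ + 50x² − 30x − 56) ÷ lead(D) = 18x⁷ ÷ −3x³ = −6x⁴. Subtract (−6x⁴)·D = 18x⁷ + 18x⁶ − 54x⁵ − 42x⁴. Remainder: 24x⁶ + 36x⁵ − 78x⁴ − 86x³ + 50x² − 30x − 56.
Step 2: lead(24x⁶ + 36x⁵ − 78x⁴ − 86x³ + 50x² − 30x − 56) ÷ lead(D) = 24x⁶ ÷ −3x³ = −8x³. Subtract (−8x³)·D = 24x⁶ + 24x⁵ − 72x⁴ − 56x³. Remainder: 12x⁵ − 6x⁴ − 30x³ + 50x² − 30x − 56.
Step 3: lead(12x⁵ − 6x⁴ − 30x³ + 50x² − 30x − 56) ÷ lead(D) = 12x⁵ ÷ −3x³ = −4x². Subtract (−4x²)·D = 12x⁵ + 12x⁴ − 36x³ − 28x². Remainder: −18x⁴ + 6x³ + 78x² − 30x − 56.
Step 4: lead(−18x⁴ + 6x³ + 78x² − 30x − 56) ÷ lead(D) = −18x⁴ ÷ −3x³ = 6x. Subtract (6x)·D = −18x⁴ − 18x³ + 54x² + 42x. Remainder: 24x³ + 24x² − 72x − 56.
Step 5: lead(24x³ + 24x² − 72x − 56) ÷ lead(D) = 24x³ ÷ −3x³ = −8. Subtract (−8)·D = 24x³ + 24x² − 72x − 56. Remainder: 0.

R = [0], so D(x) is a factor of P(x). yes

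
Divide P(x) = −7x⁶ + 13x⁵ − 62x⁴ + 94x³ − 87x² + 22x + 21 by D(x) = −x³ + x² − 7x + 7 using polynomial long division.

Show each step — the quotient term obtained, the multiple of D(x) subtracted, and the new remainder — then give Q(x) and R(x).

Step 1: lead(−7x⁶ + 13x⁵ − 62x⁴ + 94x³ − 87x² + 22x + 21) ÷ lead(D) = −7x⁶ ÷ −x³ = 7x³. Subtract (7x³)·D = −7x⁶ + 7x⁵ − 49x⁴ + 49x³. Remainder: 6x⁵ − 13x⁴ + 45x³ − 87x² + 22x + 21.
Step 2: lead(6x⁵ − 13x⁴ + 45x³ − 87x² + 22x + 21) ÷ lead(D) = 6x⁵ ÷ −x³ = −6x². Subtract (−6x²)·D = 6x⁵ − 6x⁴ + 42x³ − 42x². Remainder: −7x⁴ + 3x³ − 45x² + 22x + 21.
Step 3: lead(−7x⁴ + 3x³ − 45x² + 22x + 21) ÷ lead(D) = −7x⁴ ÷ −x³ = 7x. Subtract (7x)·D = −7x⁴ + 7x³ − 49x² + 49x. Remainder: −4x³ + 4x² − 27x + 21.
Step 4: lead(−4x³ + 4x² − 27x + 21) ÷ lead(D) = −4x³ ÷ −x³ = 4. Subtract (4)·D = −4x³ + 4x² − 28x + 28. Remainder: x − 7.

Q(x) = 7x³ − 6x² + 7x + 4; R(x) = x − 7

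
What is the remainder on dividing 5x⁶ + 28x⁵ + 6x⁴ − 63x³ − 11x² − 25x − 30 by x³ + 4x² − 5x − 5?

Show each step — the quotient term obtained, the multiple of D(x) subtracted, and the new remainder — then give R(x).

R(x) = 0

Step 1: lead(5x⁶ + 28x⁵ + 6x⁴ − 63x³ − 11x² − 25x − 30) ÷ lead(D) = 5x⁶ ÷ x³ = 5x³. Subtract (5x³)·D = 5x⁶ + 20x⁵ − 25x⁴ − 25x³. Remainder: 8x⁵ + 31x⁴ − 38x³ − 11x² − 25x − 30.
Step 2: lead(8x⁵ + 31x⁴ − 38x³ − 11x² − 25x − 30) ÷ lead(D) = 8x⁵ ÷ x³ = 8x². Subtract (8x²)·D = 8x⁵ + 32x⁴ − 40x³ − 40x². Remainder: −x⁴ + 2x³ + 29x² − 25x − 30.
Step 3: lead(−x⁴ + 2x³ + 29x² − 25x − 30) ÷ lead(D) = −x⁴ ÷ x³ = −x. Subtract (−x)·D = −x⁴ − 4x³ + 5x² + 5x. Remainder: 6x³ + 24x² − 30x − 30.
Step 4: lead(6x³ + 24x² − 30x − 30) ÷ lead(D) = 6x³ ÷ x³ = 6. Subtract (6)·D = 6x³ + 24x² − 30x − 30. Remainder: 0.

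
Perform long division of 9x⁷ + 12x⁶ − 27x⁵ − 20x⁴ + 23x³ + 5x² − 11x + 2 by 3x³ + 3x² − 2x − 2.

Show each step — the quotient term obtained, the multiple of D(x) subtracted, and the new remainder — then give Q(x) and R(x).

Step 1: lead(9x⁷ + 12x⁶ − 27x⁵ − 20x⁴ + 23x³ + 5x² − 11x + 2) ÷ lead(D) = 9x⁷ ÷ 3x³ = 3x⁴. Subtract (3x⁴)·D = 9x⁷ + 9x⁶ − 6x⁵ − 6x⁴. Remainder: 3x⁶ − 21x⁵ − 14x⁴ + 23x³ + 5x² − 11x + 2.
Step 2: lead(3x⁶ − 21x⁵ − 14x⁴ + 23x³ + 5x² − 11x + 2) ÷ lead(D) = 3x⁶ ÷ 3x³ = x³. Subtract (x³)·D = 3x⁶ + 3x⁵ − 2x⁴ − 2x³. Remainder: −24x⁵ − 12x⁴ + 25x³ + 5x² − 11x + 2.
Step 3: lead(−24x⁵ − 12x⁴ + 25x³ + 5x² − 11x + 2) ÷ lead(D) = −24x⁵ ÷ 3x³ = −8x². Subtract (−8x²)·D = −24x⁵ − 24x⁴ + 16x³ + 16x². Remainder: 12x⁴ + 9x³ − 11x² − 11x + 2.
Step 4: lead(12x⁴ + 9x³ − 11x² − 11x + 2) ÷ lead(D) = 12x⁴ ÷ 3x³ = 4x. Subtract (4x)·D = 12x⁴ + 12x³ − 8x² − 8x. Remainder: −3x³ − 3x² − 3x + 2.
Step 5: lead(−3x³ − 3x² − 3x + 2) ÷ lead(D) = −3x³ ÷ 3x³ = −1. Subtract (−1)·D = −3x³ − 3x² + 2x + 2. Remainder: −5x.

Q(x) = 3x⁴ + x³ − 8x² + 4x − 1; R(x) = −5x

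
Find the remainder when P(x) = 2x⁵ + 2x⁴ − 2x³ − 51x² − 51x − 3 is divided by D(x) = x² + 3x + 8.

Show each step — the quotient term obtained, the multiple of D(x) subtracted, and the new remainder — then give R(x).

R(x) = 5

Step 1: lead(2x⁵ + 2x⁴ − 2x³ − 51x² − 51x − 3) ÷ lead(D) = 2x⁵ ÷ x² = 2x³. Subtract (2x³)·D = 2x⁵ + 6x⁴ + 16x³. Remainder: −4x⁴ − 18x³ − 51x² − 51x − 3.
Step 2: lead(−4x⁴ − 18x³ − 51x² − 51x − 3) ÷ lead(D) = −4x⁴ ÷ x² = −4x². Subtract (−4x²)·D = −4x⁴ − 12x³ − 32x². Remainder: −6x³ − 19x² − 51x − 3.
Step 3: lead(−6x³ − 19x² − 51x − 3) ÷ lead(D) = −6x³ ÷ x² = −6x. Subtract (−6x)·D = −6x³ − 18x² − 48x. Remainder: −x² − 3x − 3.
Step 4: lead(−x² − 3x − 3) ÷ lead(D) = −x² ÷ x² = −1. Subtract (−1)·D = −x² − 3x − 8. Remainder: 5.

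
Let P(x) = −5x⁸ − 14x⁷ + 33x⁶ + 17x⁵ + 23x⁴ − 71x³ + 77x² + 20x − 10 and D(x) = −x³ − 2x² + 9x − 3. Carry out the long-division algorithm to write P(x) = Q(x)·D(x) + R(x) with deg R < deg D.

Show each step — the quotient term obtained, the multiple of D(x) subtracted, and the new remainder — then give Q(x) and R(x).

Q(x) = 5x⁵ + 4x⁴ + 4x³ − 4x² + 9x + 5; R(x) = −6x² + 2x + 5

Step 1: lead(−5x⁸ − 14x⁷ + 33x⁶ + 17x⁵ + 23x⁴ − 71x³ + 77x² + 20x − 10) ÷ lead(D) = −5x⁸ ÷ −x³ = 5x⁵. Subtract (5x⁵)·D = −5x⁸ − 10x⁷ + 45x⁶ − 15x⁵. Remainder: −4x⁷ − 12x⁶ + 32x⁵ + 23x⁴ − 71x³ + 77x² + 20x − 10.
Step 2: lead(−4x⁷ − 12x⁶ + 32x⁵ + 23x⁴ − 71x³ + 77x² + 20x − 10) ÷ lead(D) = −4x⁷ ÷ −x³ = 4x⁴. Subtract (4x⁴)·D = −4x⁷ − 8x⁶ + 36x⁵ − 12x⁴. Remainder: −4x⁶ − 4x⁵ + 35x⁴ − 71x³ + 77x² + 20x − 10.
Step 3: lead(−4x⁶ − 4x⁵ + 35x⁴ − 71x³ + 77x² + 20x − 10) ÷ lead(D) = −4x⁶ ÷ −x³ = 4x³. Subtract (4x³)·D = −4x⁶ − 8x⁵ + 36x⁴ − 12x³. Remainder: 4x⁵ − x⁴ − 59x³ + 77x² + 20x − 10.
Step 4: lead(4x⁵ − x⁴ − 59x³ + 77x² + 20x − 10) ÷ lead(D) = 4x⁵ ÷ −x³ = −4x². Subtract (−4x²)·D = 4x⁵ + 8x⁴ − 36x³ + 12x². Remainder: −9x⁴ − 23x³ + 65x² + 20x − 10.
Step 5: lead(−9x⁴ − 23x³ + 65x² + 20x − 10) ÷ lead(D) = −9x⁴ ÷ −x³ = 9x. Subtract (9x)·D = −9x⁴ − 18x³ + 81x² − 27x. Remainder: −5x³ − 16x² + 47x − 10.
Step 6: lead(−5x³ − 16x² + 47x − 10) ÷ lead(D) = −5x³ ÷ −x³ = 5. Subtract (5)·D = −5x³ − 10x² + 45x − 15. Remainder: −6x² + 2x + 5.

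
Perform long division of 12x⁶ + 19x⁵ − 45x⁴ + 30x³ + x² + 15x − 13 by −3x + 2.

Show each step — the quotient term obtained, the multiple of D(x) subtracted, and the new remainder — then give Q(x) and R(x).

Step 1: lead(12x⁶ + 19x⁵ − 45x⁴ + 30x³ + x² + 15x − 13) ÷ lead(D) = 12x⁶ ÷ −3x = −4x⁵. Subtract (−4x⁵)·D = 12x⁶ − 8x⁵. Remainder: 27x⁵ − 45x⁴ + 30x³ + x² + 15x − 13.
Step 2: lead(27x⁵ − 45x⁴ + 30x³ + x² + 15x − 13) ÷ lead(D) = 27x⁵ ÷ −3x = −9x⁴. Subtract (−9x⁴)·D = 27x⁵ − 18x⁴. Remainder: −27x⁴ + 30x³ + x² + 15x − 13.
Step 3: lead(−27x⁴ + 30x³ + x² + 15x − 13) ÷ lead(D) = −27x⁴ ÷ −3x = 9x³. Subtract (9x³)·D = −27x⁴ + 18x³. Remainder: 12x³ + x² + 15x − 13.
Step 4: lead(12x³ + x² + 15x − 13) ÷ lead(D) = 12x³ ÷ −3x = −4x². Subtract (−4x²)·D = 12x³ − 8x². Remainder: 9x² + 15x − 13.
Step 5: lead(9x² + 15x − 13) ÷ lead(D) = 9x² ÷ −3x = −3x. Subtract (−3x)·D = 9x² − 6x. Remainder: 21x − 13.
Step 6: lead(21x − 13) ÷ lead(D) = 21x ÷ −3x = −7. Subtract (−7)·D = 21x − 14. Remainder: 1.

Q(x) = −4x⁵ − 9x⁴ + 9x³ − 4x² − 3x − 7; R(x) = 1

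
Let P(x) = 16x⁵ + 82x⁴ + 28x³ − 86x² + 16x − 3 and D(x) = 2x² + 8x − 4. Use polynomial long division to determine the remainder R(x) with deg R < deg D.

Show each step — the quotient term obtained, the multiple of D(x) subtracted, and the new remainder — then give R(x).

Step 1: lead(16x⁵ + 82x⁴ + 28x³ − 86x² + 16x − 3) ÷ lead(D) = 16x⁵ ÷ 2x² = 8x³. Subtract (8x³)·D = 16x⁵ + 64x⁴ − 32x³. Remainder: 18x⁴ + 60x³ − 86x² + 16x − 3.
Step 2: lead(18x⁴ + 60x³ − 86x² + 16x − 3) ÷ lead(D) = 18x⁴ ÷ 2x² = 9x². Subtract (9x²)·D = 18x⁴ + 72x³ − 36x². Remainder: −12x³ − 50x² + 16x − 3.
Step 3: lead(−12x³ − 50x² + 16x − 3) ÷ lead(D) = −12x³ ÷ 2x² = −6x. Subtract (−6x)·D = −12x³ − 48x² + 24x. Remainder: −2x² − 8x − 3.
Step 4: lead(−2x² − 8x − 3) ÷ lead(D) = −2x² ÷ 2x² = −1. Subtract (−1)·D = −2x² − 8x + 4. Remainder: −7.

R(x) = −7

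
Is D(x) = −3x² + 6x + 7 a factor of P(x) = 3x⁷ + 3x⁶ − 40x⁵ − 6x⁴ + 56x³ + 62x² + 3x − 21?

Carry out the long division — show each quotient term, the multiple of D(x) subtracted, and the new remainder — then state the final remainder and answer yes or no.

Step 1: lead(3x⁷ + 3x⁶ − 40x⁵ − 6x⁴ + 56x³ + 62x² + 3x − 21) ÷ lead(D) = 3x⁷ ÷ −3x² = −x⁵. Subtract (−x⁵)·D = 3x⁷ − 6x⁶ − 7x⁵. Remainder: 9x⁶ − 33x⁵ − 6x⁴ + 56x³ + 62x² + 3x − 21.
Step 2: lead(9x⁶ − 33x⁵ − 6x⁴ + 56x³ + 62x² + 3x − 21) ÷ lead(D) = 9x⁶ ÷ −3x² = −3x⁴. Subtract (−3x⁴)·D = 9x⁶ − 18x⁵ − 21x⁴. Remainder: −15x⁵ + 15x⁴ + 56x³ + 62x² + 3x − 21.
Step 3: lead(−15x⁵ + 15x⁴ + 56x³ + 62x² + 3x − 21) ÷ lead(D) = −15x⁵ ÷ −3x² = 5x³. Subtract (5x³)·D = −15x⁵ + 30x⁴ + 35x³. Remainder: −15x⁴ + 21x³ + 62x² + 3x − 21.
Step 4: lead(−15x⁴ + 21x³ + 62x² + 3x − 21) ÷ lead(D) = −15x⁴ ÷ −3x² = 5x². Subtract (5x²)·D = −15x⁴ + 30x³ + 35x². Remainder: −9x³ + 27x² + 3x − 21.
Step 5: lead(−9x³ + 27x² + 3x − 21) ÷ lead(D) = −9x³ ÷ −3x² = 3x. Subtract (3x)·D = −9x³ + 18x² + 21x. Remainder: 9x² − 18x − 21.
Step 6: lead(9x² − 18x − 21) ÷ lead(D) = 9x² ÷ −3x² = −3. Subtract (−3)·D = 9x² − 18x − 21. Remainder: 0.

R(x) = 0, so D(x) is a factor of P(x). yes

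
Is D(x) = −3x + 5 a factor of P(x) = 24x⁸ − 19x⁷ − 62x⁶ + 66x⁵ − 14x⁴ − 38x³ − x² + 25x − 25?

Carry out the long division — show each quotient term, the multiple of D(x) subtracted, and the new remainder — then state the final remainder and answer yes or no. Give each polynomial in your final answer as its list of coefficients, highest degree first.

Step 1: lead(24x⁸ − 19x⁷ − 62x⁶ + 66x⁵ − 14x⁴ − 38x³ − x² + 25x − 25) ÷ lead(D) = 24x⁸ ÷ −3x = −8x⁷. Subtract (−8x⁷)·D = 24x⁸ − 40x⁷. Remainder: 21x⁷ − 62x⁶ + 66x⁵ − 14x⁴ − 38x³ − x² + 25x − 25.
Step 2: lead(21x⁷ − 62x⁶ + 66x⁵ − 14x⁴ − 38x³ − x² + 25x − 25) ÷ lead(D) = 21x⁷ ÷ −3x = −7x⁶. Subtract (−7x⁶)·D = 21x⁷ − 35x⁶. Remainder: −27x⁶ + 66x⁵ − 14x⁴ − 38x³ − x² + 25x − 25.
Step 3: lead(−27x⁶ + 66x⁵ − 14x⁴ − 38x³ − x² + 25x − 25) ÷ lead(D) = −27x⁶ ÷ −3x = 9x⁵. Subtract (9x⁵)·D = −27x⁶ + 45x⁵. Remainder: 21x⁵ − 14x⁴ − 38x³ − x² + 25x − 25.
Step 4: lead(21x⁵ − 14x⁴ − 38x³ − x² + 25x − 25) ÷ lead(D) = 21x⁵ ÷ −3x = −7x⁴. Subtract (−7x⁴)·D = 21x⁵ − 35x⁴. Remainder: 21x⁴ − 38x³ − x² + 25x − 25.
Step 5: lead(21x⁴ − 38x³ − x² + 25x − 25) ÷ lead(D) = 21x⁴ ÷ −3x = −7x³. Subtract (−7x³)·D = 21x⁴ − 35x³. Remainder: −3x³ − x² + 25x − 25.
Step 6: lead(−3x³ − x² + 25x − 25) ÷ lead(D) = −3x³ ÷ −3x = x². Subtract (x²)·D = −3x³ + 5x². Remainder: −6x² + 25x − 25.
Step 7: lead(−6x² + 25x − 25) ÷ lead(D) = −6x² ÷ −3x = 2x. Subtract (2x)·D = −6x² + 10x. Remainder: 15x − 25.
Step 8: lead(15x − 25) ÷ lead(D) = 15x ÷ −3x = −5. Subtract (−5)·D = 15x − 25. Remainder: 0.

R = [0], so D(x) is a factor of P(x). yes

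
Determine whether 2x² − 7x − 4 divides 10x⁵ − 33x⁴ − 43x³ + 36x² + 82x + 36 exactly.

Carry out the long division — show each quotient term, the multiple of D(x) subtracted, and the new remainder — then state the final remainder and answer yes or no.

R(x) = −6x + 4, so D(x) is not a factor of P(x). no

Step 1: lead(10x⁵ − 33x⁴ − 43x³ + 36x² + 82x + 36) ÷ lead(D) = 10x⁵ ÷ 2x² = 5x³. Subtract (5x³)·D = 10x⁵ − 35x⁴ − 20x³. Remainder: 2x⁴ − 23x³ + 36x² + 82x + 36.
Step 2: lead(2x⁴ − 23x³ + 36x² + 82x + 36) ÷ lead(D) = 2x⁴ ÷ 2x² = x². Subtract (x²)·D = 2x⁴ − 7x³ − 4x². Remainder: −16x³ + 40x² + 82x + 36.
Step 3: lead(−16x³ + 40x² + 82x + 36) ÷ lead(D) = −16x³ ÷ 2x² = −8x. Subtract (−8x)·D = −16x³ + 56x² + 32x. Remainder: −16x² + 50x + 36.
Step 4: lead(−16x² + 50x + 36) ÷ lead(D) = −16x² ÷ 2x² = −8. Subtract (−8)·D = −16x² + 56x + 32. Remainder: −6x + 4.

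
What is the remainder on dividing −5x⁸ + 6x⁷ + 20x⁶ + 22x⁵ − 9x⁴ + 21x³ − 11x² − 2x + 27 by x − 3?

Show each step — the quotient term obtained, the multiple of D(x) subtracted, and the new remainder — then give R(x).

Step 1: lead(−5x⁸ + 6x⁷ + 20x⁶ + 22x⁵ − 9x⁴ + 21x³ − 11x² − 2x + 27) ÷ lead(D) = −5x⁸ ÷ x = −5x⁷. Subtract (−5x⁷)·D = −5x⁸ + 15x⁷. Remainder: −9x⁷ + 20x⁶ + 22x⁵ − 9x⁴ + 21x³ − 11x² − 2x + 27.
Step 2: lead(−9x⁷ + 20x⁶ + 22x⁵ − 9x⁴ + 21x³ − 11x² − 2x + 27) ÷ lead(D) = −9x⁷ ÷ x = −9x⁶. Subtract (−9x⁶)·D = −9x⁷ + 27x⁶. Remainder: −7x⁶ + 22x⁵ − 9x⁴ + 21x³ − 11x² − 2x + 27.
Step 3: lead(−7x⁶ + 22x⁵ − 9x⁴ + 21x³ − 11x² − 2x + 27) ÷ lead(D) = −7x⁶ ÷ x = −7x⁵. Subtract (−7x⁵)·D = −7x⁶ + 21x⁵. Remainder: x⁵ − 9x⁴ + 21x³ − 11x² − 2x + 27.
Step 4: lead(x⁵ − 9x⁴ + 21x³ − 11x² − 2x + 27) ÷ lead(D) = x⁵ ÷ x = x⁴. Subtract (x⁴)·D = x⁵ − 3x⁴. Remainder: −6x⁴ + 21x³ − 11x² − 2x + 27.
Step 5: lead(−6x⁴ + 21x³ − 11x² − 2x + 27) ÷ lead(D) = −6x⁴ ÷ x = −6x³. Subtract (−6x³)·D = −6x⁴ + 18x³. Remainder: 3x³ − 11x² − 2x + 27.
Step 6: lead(3x³ − 11x² − 2x + 27) ÷ lead(D) = 3x³ ÷ x = 3x². Subtract (3x²)·D = 3x³ − 9x². Remainder: −2x² − 2x + 27.
Step 7: lead(−2x² − 2x + 27) ÷ lead(D) = −2x² ÷ x = −2x. Subtract (−2x)·D = −2x² + 6x. Remainder: −8x + 27.
Step 8: lead(−8x + 27) ÷ lead(D) = −8x ÷ x = −8. Subtract (−8)·D = −8x + 24. Remainder: 3.

R(x) = 3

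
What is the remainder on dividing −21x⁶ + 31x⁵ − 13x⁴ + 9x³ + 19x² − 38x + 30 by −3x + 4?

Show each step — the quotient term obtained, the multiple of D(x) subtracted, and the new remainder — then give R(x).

Step 1: lead(−21x⁶ + 31x⁵ − 13x⁴ + 9x³ + 19x² − 38x + 30) ÷ lead(D) = −21x⁶ ÷ −3x = 7x⁵. Subtract (7x⁵)·D = −21x⁶ + 28x⁵. Remainder: 3x⁵ − 13x⁴ + 9x³ + 19x² − 38x + 30.
Step 2: lead(3x⁵ − 13x⁴ + 9x³ + 19x² − 38x + 30) ÷ lead(D) = 3x⁵ ÷ −3x = −x⁴. Subtract (−x⁴)·D = 3x⁵ − 4x⁴. Remainder: −9x⁴ + 9x³ + 19x² − 38x + 30.
Step 3: lead(−9x⁴ + 9x³ + 19x² − 38x + 30) ÷ lead(D) = −9x⁴ ÷ −3x = 3x³. Subtract (3x³)·D = −9x⁴ + 12x³. Remainder: −3x³ + 19x² − 38x + 30.
Step 4: lead(−3x³ + 19x² − 38x + 30) ÷ lead(D) = −3x³ ÷ −3x = x². Subtract (x²)·D = −3x³ + 4x². Remainder: 15x² − 38x + 30.
Step 5: lead(15x² − 38x + 30) ÷ lead(D) = 15x² ÷ −3x = −5x. Subtract (−5x)·D = 15x² − 20x. Remainder: −18x + 30.
Step 6: lead(−18x + 30) ÷ lead(D) = −18x ÷ −3x = 6. Subtract (6)·D = −18x + 24. Remainder: 6.

R(x) = 6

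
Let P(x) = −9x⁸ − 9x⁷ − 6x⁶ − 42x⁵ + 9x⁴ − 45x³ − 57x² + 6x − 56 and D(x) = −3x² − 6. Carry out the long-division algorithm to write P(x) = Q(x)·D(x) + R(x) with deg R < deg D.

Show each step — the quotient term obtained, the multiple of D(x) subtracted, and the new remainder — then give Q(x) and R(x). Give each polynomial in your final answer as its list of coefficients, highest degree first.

Step 1: lead(−9x⁸ − 9x⁷ − 6x⁶ − 42x⁵ + 9x⁴ − 45x³ − 57x² + 6x − 56) ÷ lead(D) = −9x⁸ ÷ −3x² = 3x⁶. Subtract (3x⁶)·D = −9x⁸ − 18x⁶. Remainder: −9x⁷ + 12x⁶ − 42x⁵ + 9x⁴ − 45x³ − 57x² + 6x − 56.
Step 2: lead(−9x⁷ + 12x⁶ − 42x⁵ + 9x⁴ − 45x³ − 57x² + 6x − 56) ÷ lead(D) = −9x⁷ ÷ −3x² = 3x⁵. Subtract (3x⁵)·D = −9x⁷ − 18x⁵. Remainder: 12x⁶ − 24x⁵ + 9x⁴ − 45x³ − 57x² + 6x − 56.
Step 3: lead(12x⁶ − 24x⁵ + 9x⁴ − 45x³ − 57x² + 6x − 56) ÷ lead(D) = 12x⁶ ÷ −3x² = −4x⁴. Subtract (−4x⁴)·D = 12x⁶ + 24x⁴. Remainder: −24x⁵ − 15x⁴ − 45x³ − 57x² + 6x − 56.
Step 4: lead(−24x⁵ − 15x⁴ − 45x³ − 57x² + 6x − 56) ÷ lead(D) = −24x⁵ ÷ −3x² = 8x³. Subtract (8x³)·D = −24x⁵ − 48x³. Remainder: −15x⁴ + 3x³ − 57x² + 6x − 56.
Step 5: lead(−15x⁴ + 3x³ − 57x² + 6x − 56) ÷ lead(D) = −15x⁴ ÷ −3x² = 5x². Subtract (5x²)·D = −15x⁴ − 30x². Remainder: 3x³ − 27x² + 6x − 56.
Step 6: lead(3x³ − 27x² + 6x − 56) ÷ lead(D) = 3x³ ÷ −3x² = −x. Subtract (−x)·D = 3x³ + 6x. Remainder: −27x² − 56.
Step 7: lead(−27x² − 56) ÷ lead(D) = −27x² ÷ −3x² = 9. Subtract (9)·D = −27x² − 54. Remainder: −2.

Q = [3, 3, -4, 8, 5, -1, 9]; R = [-2]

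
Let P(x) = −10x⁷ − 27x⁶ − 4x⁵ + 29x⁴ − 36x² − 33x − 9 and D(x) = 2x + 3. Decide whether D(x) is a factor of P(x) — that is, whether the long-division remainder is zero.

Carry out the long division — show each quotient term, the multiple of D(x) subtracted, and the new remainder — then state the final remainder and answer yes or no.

Step 1: lead(−10x⁷ − 27x⁶ − 4x⁵ + 29x⁴ − 36x² − 33x − 9) ÷ lead(D) = −10x⁷ ÷ 2x = −5x⁶. Subtract (−5x⁶)·D = −10x⁷ − 15x⁶. Remainder: −12x⁶ − 4x⁵ + 29x⁴ − 36x² − 33x − 9.
Step 2: lead(−12x⁶ − 4x⁵ + 29x⁴ − 36x² − 33x − 9) ÷ lead(D) = −12x⁶ ÷ 2x = −6x⁵. Subtract (−6x⁵)·D = −12x⁶ − 18x⁵. Remainder: 14x⁵ + 29x⁴ − 36x² − 33x − 9.
Step 3: lead(14x⁵ + 29x⁴ − 36x² − 33x − 9) ÷ lead(D) = 14x⁵ ÷ 2x = 7x⁴. Subtract (7x⁴)·D = 14x⁵ + 21x⁴. Remainder: 8x⁴ − 36x² − 33x − 9.
Step 4: lead(8x⁴ − 36x² − 33x − 9) ÷ lead(D) = 8x⁴ ÷ 2x = 4x³. Subtract (4x³)·D = 8x⁴ + 12x³. Remainder: −12x³ − 36x² − 33x − 9.
Step 5: lead(−12x³ − 36x² − 33x − 9) ÷ lead(D) = −12x³ ÷ 2x = −6x². Subtract (−6x²)·D = −12x³ − 18x². Remainder: −18x² − 33x − 9.
Step 6: lead(−18x² − 33x − 9) ÷ lead(D) = −18x² ÷ 2x = −9x. Subtract (−9x)·D = −18x² − 27x. Remainder: −6x − 9.
Step 7: lead(−6x − 9) ÷ lead(D) = −6x ÷ 2x = −3. Subtract (−3)·D = −6x − 9. Remainder: 0.

R(x) = 0, so D(x) is a factor of P(x). yes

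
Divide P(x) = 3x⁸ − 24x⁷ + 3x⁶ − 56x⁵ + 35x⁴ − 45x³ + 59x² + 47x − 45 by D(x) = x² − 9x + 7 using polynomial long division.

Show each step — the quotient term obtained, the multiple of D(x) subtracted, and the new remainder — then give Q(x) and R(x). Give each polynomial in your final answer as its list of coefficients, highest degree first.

Q = [3, 3, 9, 4, 8, -1, -6]; R = [-3]

Step 1: lead(3x⁸ − 24x⁷ + 3x⁶ − 56x⁵ + 35x⁴ − 45x³ + 59x² + 47x − 45) ÷ lead(D) = 3x⁸ ÷ x² = 3x⁶. Subtract (3x⁶)·D = 3x⁸ − 27x⁷ + 21x⁶. Remainder: 3x⁷ − 18x⁶ − 56x⁵ + 35x⁴ − 45x³ + 59x² + 47x − 45.
Step 2: lead(3x⁷ − 18x⁶ − 56x⁵ + 35x⁴ − 45x³ + 59x² + 47x − 45) ÷ lead(D) = 3x⁷ ÷ x² = 3x⁵. Subtract (3x⁵)·D = 3x⁷ − 27x⁶ + 21x⁵. Remainder: 9x⁶ − 77x⁵ + 35x⁴ − 45x³ + 59x² + 47x − 45.
Step 3: lead(9x⁶ − 77x⁵ + 35x⁴ − 45x³ + 59x² + 47x − 45) ÷ lead(D) = 9x⁶ ÷ x² = 9x⁴. Subtract (9x⁴)·D = 9x⁶ − 81x⁵ + 63x⁴. Remainder: 4x⁵ − 28x⁴ − 45x³ + 59x² + 47x − 45.
Step 4: lead(4x⁵ − 28x⁴ − 45x³ + 59x² + 47x − 45) ÷ lead(D) = 4x⁵ ÷ x² = 4x³. Subtract (4x³)·D = 4x⁵ − 36x⁴ + 28x³. Remainder: 8x⁴ − 73x³ + 59x² + 47x − 45.
Step 5: lead(8x⁴ − 73x³ + 59x² + 47x − 45) ÷ lead(D) = 8x⁴ ÷ x² = 8x². Subtract (8x²)·D = 8x⁴ − 72x³ + 56x². Remainder: −x³ + 3x² + 47x − 45.
Step 6: lead(−x³ + 3x² + 47x − 45) ÷ lead(D) = −x³ ÷ x² = −x. Subtract (−x)·D = −x³ + 9x² − 7x. Remainder: −6x² + 54x − 45.
Step 7: lead(−6x² + 54x − 45) ÷ lead(D) = −6x² ÷ x² = −6. Subtract (−6)·D = −6x² + 54x − 42. Remainder: −3.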